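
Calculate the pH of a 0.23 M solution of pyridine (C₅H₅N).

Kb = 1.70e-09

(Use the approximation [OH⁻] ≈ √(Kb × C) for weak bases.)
pH = 9.30

[OH⁻] = √(Kb × C) = √(1.70e-09 × 0.23) = 1.9774e-05. pOH = 4.70, pH = 14 - pOH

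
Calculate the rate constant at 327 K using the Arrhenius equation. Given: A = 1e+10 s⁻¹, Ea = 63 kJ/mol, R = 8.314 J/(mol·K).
8.63e-01 s⁻¹

k = A·exp(-Ea/(R·T)) = 1e+10·exp(-63000/(8.314·327)) = 1e+10·exp(-23.1730) = 1e+10·8.6314e-11 = 8.63e-01 s⁻¹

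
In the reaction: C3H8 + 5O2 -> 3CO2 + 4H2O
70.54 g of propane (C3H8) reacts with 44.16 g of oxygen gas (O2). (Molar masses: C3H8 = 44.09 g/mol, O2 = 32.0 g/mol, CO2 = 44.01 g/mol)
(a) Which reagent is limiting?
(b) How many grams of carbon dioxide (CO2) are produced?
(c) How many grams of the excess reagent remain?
(a) O2, (b) 36.44 g, (c) 58.37 g

Moles of C3H8 = 70.54 g ÷ 44.09 g/mol = 1.59991 mol
Moles of O2 = 44.16 g ÷ 32.0 g/mol = 1.38 mol
Moles ÷ coefficient: C3H8: 1.59991/1 = 1.6, O2: 1.38/5 = 0.276
(a) O2 has the smaller value, so O2 is the limiting reagent.
(b) Moles of CO2 = 1.38 mol O2 × (3/5) = 0.828 mol; mass = 0.828 mol × 44.01 g/mol = 36.44 g
(c) C3H8 consumed = 1.38 × (1/5) = 0.276 mol; remaining = 1.59991 − 0.276 = 1.32391 mol; mass = 1.32391 mol × 44.09 g/mol = 58.37 g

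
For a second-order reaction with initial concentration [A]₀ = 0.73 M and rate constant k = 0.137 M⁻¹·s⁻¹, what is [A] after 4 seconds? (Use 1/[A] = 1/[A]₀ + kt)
0.5214 M

1/[A] = 1/[A]₀ + k·t = 1/0.73 + (0.137)·(4) = 1.3699 + 0.5480 = 1.9179
[A] = 1/1.9179 = 0.5214 M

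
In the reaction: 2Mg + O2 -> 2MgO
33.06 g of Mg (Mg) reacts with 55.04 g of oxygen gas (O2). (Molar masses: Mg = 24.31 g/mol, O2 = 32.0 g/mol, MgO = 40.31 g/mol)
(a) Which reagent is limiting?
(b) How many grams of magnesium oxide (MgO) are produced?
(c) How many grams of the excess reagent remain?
(a) Mg, (b) 54.82 g, (c) 33.28 g

Moles of Mg = 33.06 g ÷ 24.31 g/mol = 1.35993 mol
Moles of O2 = 55.04 g ÷ 32.0 g/mol = 1.72 mol
Moles ÷ coefficient: Mg: 1.35993/2 = 0.68, O2: 1.72/1 = 1.72
(a) Mg has the smaller value, so Mg is the limiting reagent.
(b) Moles of MgO = 1.35993 mol Mg × (2/2) = 1.35993 mol; mass = 1.35993 mol × 40.31 g/mol = 54.82 g
(c) O2 consumed = 1.35993 × (1/2) = 0.679967 mol; remaining = 1.72 − 0.679967 = 1.04003 mol; mass = 1.04003 mol × 32.0 g/mol = 33.28 g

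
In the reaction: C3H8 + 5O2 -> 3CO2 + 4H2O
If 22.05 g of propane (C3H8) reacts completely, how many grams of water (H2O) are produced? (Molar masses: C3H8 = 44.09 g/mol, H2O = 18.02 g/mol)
Moles of C3H8 = 22.05 g ÷ 44.09 g/mol = 0.500113 mol
Mole ratio: 4 mol H2O / 1 mol C3H8
Moles of H2O = 0.500113 × (4/1) = 2.00045 mol
Mass of H2O = 2.00045 mol × 18.02 g/mol = 36.05 g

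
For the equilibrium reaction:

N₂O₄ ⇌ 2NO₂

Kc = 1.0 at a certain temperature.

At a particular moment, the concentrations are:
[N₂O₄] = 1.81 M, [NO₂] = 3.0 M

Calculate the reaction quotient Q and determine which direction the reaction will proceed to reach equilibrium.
Q = 4.972, Q > K, reaction proceeds reverse (toward reactants)

Q = ([NO₂]^2) / ([N₂O₄])
  = ((3.0)^2) / ((1.81)) = 9/1.81 = 4.972
Since Q = 4.972 > Kc = 1.0, the reaction proceeds reverse (toward reactants) to reach equilibrium.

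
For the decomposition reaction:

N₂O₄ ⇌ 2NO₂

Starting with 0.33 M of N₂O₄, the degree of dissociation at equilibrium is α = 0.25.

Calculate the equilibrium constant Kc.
K_c = 0.1100

x = α·[A]₀ = 0.25 × 0.33 = 0.0825 M dissociated.
At eq: [N₂O₄] = 0.33 − 0.0825 = 0.2475 M; [NO₂] = 2x = 0.165 M.
Kc = [NO₂]²/[N₂O₄] = (0.165)²/0.2475 = 0.11.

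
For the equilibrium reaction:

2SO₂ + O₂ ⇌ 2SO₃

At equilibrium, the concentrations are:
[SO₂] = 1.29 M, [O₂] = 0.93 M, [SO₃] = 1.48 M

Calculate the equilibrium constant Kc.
K_c = 1.4153

Kc = ([SO₃]^2) / ([SO₂]^2 × [O₂])
   = ((1.48)^2) / ((1.29)^2·(0.93))
   = 2.1904 / 1.5476 = 1.4153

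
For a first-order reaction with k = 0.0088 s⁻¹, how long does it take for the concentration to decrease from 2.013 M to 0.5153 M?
154.84 s

From ln[A] = ln[A]₀ - k·t: t = ln([A]₀/[A])/k = ln(2.013/0.5153)/0.0088 = ln(3.9065)/0.0088 = 1.3626/0.0088 = 154.84 s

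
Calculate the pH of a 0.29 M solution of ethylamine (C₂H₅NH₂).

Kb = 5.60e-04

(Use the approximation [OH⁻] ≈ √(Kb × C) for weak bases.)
pH = 12.11

[OH⁻] = √(Kb × C) = √(5.60e-04 × 0.29) = 1.2744e-02. pOH = 1.89, pH = 14 - pOH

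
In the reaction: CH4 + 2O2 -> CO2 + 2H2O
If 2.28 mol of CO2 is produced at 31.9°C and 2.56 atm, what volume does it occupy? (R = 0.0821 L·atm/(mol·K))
T = 31.9°C + 273.15 = 305.05 K
V = nRT/P = (2.28 × 0.0821 × 305.05) / 2.56
V = 22.31 L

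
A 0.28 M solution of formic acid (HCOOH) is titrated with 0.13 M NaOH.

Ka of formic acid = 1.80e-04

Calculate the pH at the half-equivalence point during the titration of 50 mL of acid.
pH = pKa = 3.74

At the half-equivalence point, [HA] = [A⁻], so by Henderson–Hasselbalch pH = pKa + log(1) = pKa.
pKa = −log(1.80e-04) = 3.74.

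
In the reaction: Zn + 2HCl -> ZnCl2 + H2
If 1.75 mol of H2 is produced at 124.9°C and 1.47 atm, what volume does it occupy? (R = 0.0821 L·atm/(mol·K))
T = 124.9°C + 273.15 = 398.05 K
V = nRT/P = (1.75 × 0.0821 × 398.05) / 1.47
V = 38.90 L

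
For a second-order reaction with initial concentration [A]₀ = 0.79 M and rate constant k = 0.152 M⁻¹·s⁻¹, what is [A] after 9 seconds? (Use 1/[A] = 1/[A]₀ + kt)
0.3797 M

1/[A] = 1/[A]₀ + k·t = 1/0.79 + (0.152)·(9) = 1.2658 + 1.3680 = 2.6338
[A] = 1/2.6338 = 0.3797 M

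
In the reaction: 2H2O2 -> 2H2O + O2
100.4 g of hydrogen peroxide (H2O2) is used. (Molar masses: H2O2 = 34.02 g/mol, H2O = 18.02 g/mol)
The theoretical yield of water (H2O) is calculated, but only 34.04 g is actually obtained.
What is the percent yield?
Moles of H2O2 = 100.4 g ÷ 34.02 g/mol = 2.95121 mol
Mole ratio: 2 mol H2O / 2 mol H2O2
Moles of H2O = 2.95121 × (2/2) = 2.95121 mol
Theoretical yield = 2.95121 mol × 18.02 g/mol = 53.181 g
Actual yield = 34.04 g
Percent yield = (34.04 / 53.181) × 100% = 64.0%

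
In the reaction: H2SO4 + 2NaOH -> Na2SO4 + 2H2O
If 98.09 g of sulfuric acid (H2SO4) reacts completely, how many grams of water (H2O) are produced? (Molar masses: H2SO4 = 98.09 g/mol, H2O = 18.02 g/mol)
Moles of H2SO4 = 98.09 g ÷ 98.09 g/mol = 1 mol
Mole ratio: 2 mol H2O / 1 mol H2SO4
Moles of H2O = 1 × (2/1) = 2 mol
Mass of H2O = 2 mol × 18.02 g/mol = 36.04 g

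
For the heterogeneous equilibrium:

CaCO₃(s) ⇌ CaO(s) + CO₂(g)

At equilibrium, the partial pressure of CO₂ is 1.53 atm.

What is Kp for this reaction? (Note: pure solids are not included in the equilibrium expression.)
K_p = 1.53

Solids (CaCO₃, CaO) have activity 1 and are excluded.
Kp = P(CO₂) = 1.53.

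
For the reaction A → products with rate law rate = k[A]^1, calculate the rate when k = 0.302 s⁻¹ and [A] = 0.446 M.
0.1347 M/s

rate = k·[A]^1 = 0.302·(0.446)^1 = 0.302·0.446 = 0.1347 M/s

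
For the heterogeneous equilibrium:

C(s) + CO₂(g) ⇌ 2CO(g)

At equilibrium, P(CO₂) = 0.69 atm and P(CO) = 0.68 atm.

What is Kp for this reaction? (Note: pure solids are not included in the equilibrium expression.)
K_p = 0.670

Solid C is excluded.
Kp = P(CO)²/P(CO₂) = (0.68)²/0.69 = 0.4624/0.69 = 0.670.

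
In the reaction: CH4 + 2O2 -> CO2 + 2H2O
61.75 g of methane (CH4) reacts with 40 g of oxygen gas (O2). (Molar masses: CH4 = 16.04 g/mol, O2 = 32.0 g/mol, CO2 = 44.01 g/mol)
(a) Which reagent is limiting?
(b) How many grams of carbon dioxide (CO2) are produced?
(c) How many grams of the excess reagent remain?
(a) O2, (b) 27.51 g, (c) 51.72 g

Moles of CH4 = 61.75 g ÷ 16.04 g/mol = 3.84975 mol
Moles of O2 = 40 g ÷ 32.0 g/mol = 1.25 mol
Moles ÷ coefficient: CH4: 3.84975/1 = 3.85, O2: 1.25/2 = 0.625
(a) O2 has the smaller value, so O2 is the limiting reagent.
(b) Moles of CO2 = 1.25 mol O2 × (1/2) = 0.625 mol; mass = 0.625 mol × 44.01 g/mol = 27.51 g
(c) CH4 consumed = 1.25 × (1/2) = 0.625 mol; remaining = 3.84975 − 0.625 = 3.22475 mol; mass = 3.22475 mol × 16.04 g/mol = 51.72 g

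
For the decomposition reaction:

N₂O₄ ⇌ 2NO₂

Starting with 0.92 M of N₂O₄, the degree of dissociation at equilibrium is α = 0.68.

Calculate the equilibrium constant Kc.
K_c = 5.3176

x = α·[A]₀ = 0.68 × 0.92 = 0.6256 M dissociated.
At eq: [N₂O₄] = 0.92 − 0.6256 = 0.2944 M; [NO₂] = 2x = 1.251 M.
Kc = [NO₂]²/[N₂O₄] = (1.251)²/0.2944 = 5.318.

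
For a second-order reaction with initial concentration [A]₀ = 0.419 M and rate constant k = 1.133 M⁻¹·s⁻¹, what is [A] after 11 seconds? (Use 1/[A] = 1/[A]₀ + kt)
0.0673 M

1/[A] = 1/[A]₀ + k·t = 1/0.419 + (1.133)·(11) = 2.3866 + 12.4630 = 14.8496
[A] = 1/14.8496 = 0.0673 M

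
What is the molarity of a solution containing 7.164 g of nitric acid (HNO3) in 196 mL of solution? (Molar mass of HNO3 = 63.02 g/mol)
Moles of HNO3 = 7.164 g ÷ 63.02 g/mol = 0.113678 mol
Volume = 196 mL = 0.196 L
Molarity = 0.113678 mol ÷ 0.196 L = 0.58 M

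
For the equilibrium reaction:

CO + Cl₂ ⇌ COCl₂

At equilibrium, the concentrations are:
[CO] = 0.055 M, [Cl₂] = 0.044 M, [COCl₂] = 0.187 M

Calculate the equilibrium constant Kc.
K_c = 77.2727

Kc = ([COCl₂]) / ([CO] × [Cl₂])
   = ((0.187)) / ((0.055)·(0.044))
   = 0.187 / 0.00242 = 77.2727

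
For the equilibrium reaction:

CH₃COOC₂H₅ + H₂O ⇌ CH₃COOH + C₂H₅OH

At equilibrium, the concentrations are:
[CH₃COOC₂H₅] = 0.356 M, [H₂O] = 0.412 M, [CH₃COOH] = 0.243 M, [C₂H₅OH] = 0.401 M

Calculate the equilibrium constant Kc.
K_c = 0.6644

Kc = ([CH₃COOH] × [C₂H₅OH]) / ([CH₃COOC₂H₅] × [H₂O])
   = ((0.243)·(0.401)) / ((0.356)·(0.412))
   = 0.097443 / 0.14667 = 0.6644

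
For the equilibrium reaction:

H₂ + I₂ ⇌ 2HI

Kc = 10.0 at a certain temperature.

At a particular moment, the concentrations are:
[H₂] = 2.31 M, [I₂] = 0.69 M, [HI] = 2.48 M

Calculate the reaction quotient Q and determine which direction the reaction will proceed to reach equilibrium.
Q = 3.859, Q < K, reaction proceeds forward (toward products)

Q = ([HI]^2) / ([H₂] × [I₂])
  = ((2.48)^2) / ((2.31)·(0.69)) = 6.1504/1.5939 = 3.859
Since Q = 3.859 < Kc = 10.0, the reaction proceeds forward (toward products) to reach equilibrium.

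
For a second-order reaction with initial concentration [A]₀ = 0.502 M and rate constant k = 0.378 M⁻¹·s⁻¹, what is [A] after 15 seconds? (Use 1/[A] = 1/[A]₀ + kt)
0.1305 M

1/[A] = 1/[A]₀ + k·t = 1/0.502 + (0.378)·(15) = 1.9920 + 5.6700 = 7.6620
[A] = 1/7.6620 = 0.1305 M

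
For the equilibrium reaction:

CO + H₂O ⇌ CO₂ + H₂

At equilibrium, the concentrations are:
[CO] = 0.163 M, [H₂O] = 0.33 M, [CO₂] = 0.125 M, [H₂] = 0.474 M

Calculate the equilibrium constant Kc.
K_c = 1.1015

Kc = ([CO₂] × [H₂]) / ([CO] × [H₂O])
   = ((0.125)·(0.474)) / ((0.163)·(0.33))
   = 0.05925 / 0.05379 = 1.1015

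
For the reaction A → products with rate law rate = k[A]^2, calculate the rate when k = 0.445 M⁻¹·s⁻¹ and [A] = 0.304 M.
0.04113 M/s

rate = k·[A]^2 = 0.445·(0.304)^2 = 0.445·0.092416 = 0.04113 M/s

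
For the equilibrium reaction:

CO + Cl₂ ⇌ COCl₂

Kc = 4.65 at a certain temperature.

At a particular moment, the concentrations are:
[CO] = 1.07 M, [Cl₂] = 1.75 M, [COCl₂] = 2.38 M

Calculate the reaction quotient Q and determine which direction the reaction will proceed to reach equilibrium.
Q = 1.271, Q < K, reaction proceeds forward (toward products)

Q = ([COCl₂]) / ([CO] × [Cl₂])
  = ((2.38)) / ((1.07)·(1.75)) = 2.38/1.8725 = 1.271
Since Q = 1.271 < Kc = 4.65, the reaction proceeds forward (toward products) to reach equilibrium.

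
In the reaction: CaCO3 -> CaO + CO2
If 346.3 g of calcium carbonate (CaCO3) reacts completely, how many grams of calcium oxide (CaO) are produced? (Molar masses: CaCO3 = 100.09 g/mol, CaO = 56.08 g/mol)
Moles of CaCO3 = 346.3 g ÷ 100.09 g/mol = 3.45989 mol
Mole ratio: 1 mol CaO / 1 mol CaCO3
Moles of CaO = 3.45989 × (1/1) = 3.45989 mol
Mass of CaO = 3.45989 mol × 56.08 g/mol = 194 g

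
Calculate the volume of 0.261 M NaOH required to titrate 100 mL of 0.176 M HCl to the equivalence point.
V_{base} = 67.4 mL

At equivalence: moles acid = moles base.
moles HCl = 0.176 M × 0.1 L = 0.0176 mol
V_NaOH = 0.0176 mol ÷ 0.261 M = 0.06743 L = 67.4 mL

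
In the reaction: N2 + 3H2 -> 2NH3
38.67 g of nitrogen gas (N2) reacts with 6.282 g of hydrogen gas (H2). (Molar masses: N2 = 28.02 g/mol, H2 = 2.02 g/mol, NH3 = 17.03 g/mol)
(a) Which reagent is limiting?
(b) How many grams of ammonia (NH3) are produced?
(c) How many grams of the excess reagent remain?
(a) H2, (b) 35.31 g, (c) 9.624 g

Moles of N2 = 38.67 g ÷ 28.02 g/mol = 1.38009 mol
Moles of H2 = 6.282 g ÷ 2.02 g/mol = 3.1099 mol
Moles ÷ coefficient: N2: 1.38009/1 = 1.38, H2: 3.1099/3 = 1.037
(a) H2 has the smaller value, so H2 is the limiting reagent.
(b) Moles of NH3 = 3.1099 mol H2 × (2/3) = 2.07327 mol; mass = 2.07327 mol × 17.03 g/mol = 35.31 g
(c) N2 consumed = 3.1099 × (1/3) = 1.03663 mol; remaining = 1.38009 − 1.03663 = 0.343452 mol; mass = 0.343452 mol × 28.02 g/mol = 9.624 g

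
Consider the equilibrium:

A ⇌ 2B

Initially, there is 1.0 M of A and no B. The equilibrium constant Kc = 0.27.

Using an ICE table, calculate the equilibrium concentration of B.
[B] = 0.456 M

ICE: [A] = 1.0 − x, [B] = 2x.
Kc = (2x)²/(1.0 − x) = 0.27 ⇒ 4x² + 0.27x − 0.27 = 0.
x = (−0.27 + √(0.27² + 4·4·0.27))/(2·4) = (−0.27 + √4.3929)/8 = 0.22824.
[B] = 2x = 0.456 M.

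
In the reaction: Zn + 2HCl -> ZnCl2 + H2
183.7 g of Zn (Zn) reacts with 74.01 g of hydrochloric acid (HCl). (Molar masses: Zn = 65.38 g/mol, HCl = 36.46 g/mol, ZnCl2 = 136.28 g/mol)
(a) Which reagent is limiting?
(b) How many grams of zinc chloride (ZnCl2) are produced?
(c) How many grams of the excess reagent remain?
(a) HCl, (b) 138.3 g, (c) 117.3 g

Moles of Zn = 183.7 g ÷ 65.38 g/mol = 2.80973 mol
Moles of HCl = 74.01 g ÷ 36.46 g/mol = 2.0299 mol
Moles ÷ coefficient: Zn: 2.80973/1 = 2.81, HCl: 2.0299/2 = 1.015
(a) HCl has the smaller value, so HCl is the limiting reagent.
(b) Moles of ZnCl2 = 2.0299 mol HCl × (1/2) = 1.01495 mol; mass = 1.01495 mol × 136.28 g/mol = 138.3 g
(c) Zn consumed = 2.0299 × (1/2) = 1.01495 mol; remaining = 2.80973 − 1.01495 = 1.79478 mol; mass = 1.79478 mol × 65.38 g/mol = 117.3 g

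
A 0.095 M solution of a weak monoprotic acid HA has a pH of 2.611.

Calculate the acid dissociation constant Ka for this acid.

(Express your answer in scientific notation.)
K_a = 6.48e-05

[H⁺] = 10^(−pH) = 10^(−2.611) = 2.449e-03 M. For HA ⇌ H⁺ + A⁻, Ka = x²/(C − x) = (2.449e-03)²/(0.095 − 2.449e-03) = 6.48e-05.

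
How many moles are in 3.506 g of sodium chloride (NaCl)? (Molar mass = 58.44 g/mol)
Moles = 3.506 g ÷ 58.44 g/mol = 0.05999 mol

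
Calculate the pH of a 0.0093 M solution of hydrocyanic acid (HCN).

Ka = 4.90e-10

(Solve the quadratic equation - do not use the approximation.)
pH = 5.67

x² + Ka×x - Ka×C = 0. Using quadratic formula: [H⁺] = 2.1345e-06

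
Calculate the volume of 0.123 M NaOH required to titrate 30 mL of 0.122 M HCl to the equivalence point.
V_{base} = 29.8 mL

At equivalence: moles acid = moles base.
moles HCl = 0.122 M × 0.03 L = 0.00366 mol
V_NaOH = 0.00366 mol ÷ 0.123 M = 0.02976 L = 29.8 mL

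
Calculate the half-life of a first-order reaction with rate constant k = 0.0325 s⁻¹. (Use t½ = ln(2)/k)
21.33 s

t½ = ln(2)/k = 0.6931/0.0325 = 21.33 s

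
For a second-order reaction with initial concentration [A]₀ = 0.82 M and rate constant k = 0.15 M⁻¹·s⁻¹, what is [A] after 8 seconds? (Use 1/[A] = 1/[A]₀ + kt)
0.4133 M

1/[A] = 1/[A]₀ + k·t = 1/0.82 + (0.15)·(8) = 1.2195 + 1.2000 = 2.4195
[A] = 1/2.4195 = 0.4133 M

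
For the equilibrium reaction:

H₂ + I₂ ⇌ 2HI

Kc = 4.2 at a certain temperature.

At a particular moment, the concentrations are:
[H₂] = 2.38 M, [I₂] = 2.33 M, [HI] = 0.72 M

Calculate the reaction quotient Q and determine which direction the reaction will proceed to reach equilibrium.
Q = 0.093, Q < K, reaction proceeds forward (toward products)

Q = ([HI]^2) / ([H₂] × [I₂])
  = ((0.72)^2) / ((2.38)·(2.33)) = 0.5184/5.5454 = 0.09348
Since Q = 0.09348 < Kc = 4.2, the reaction proceeds forward (toward products) to reach equilibrium.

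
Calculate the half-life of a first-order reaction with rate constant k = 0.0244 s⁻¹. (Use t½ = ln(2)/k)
28.41 s

t½ = ln(2)/k = 0.6931/0.0244 = 28.41 s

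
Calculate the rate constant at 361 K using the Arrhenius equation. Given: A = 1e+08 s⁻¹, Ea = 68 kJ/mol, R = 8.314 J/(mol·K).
1.45e-02 s⁻¹

k = A·exp(-Ea/(R·T)) = 1e+08·exp(-68000/(8.314·361)) = 1e+08·exp(-22.6564) = 1e+08·1.4469e-10 = 1.45e-02 s⁻¹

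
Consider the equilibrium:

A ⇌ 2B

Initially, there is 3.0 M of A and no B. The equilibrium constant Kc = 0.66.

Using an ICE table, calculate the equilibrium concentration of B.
[B] = 1.252 M

ICE: [A] = 3.0 − x, [B] = 2x.
Kc = (2x)²/(3.0 − x) = 0.66 ⇒ 4x² + 0.66x − 1.98 = 0.
x = (−0.66 + √(0.66² + 4·4·1.98))/(2·4) = (−0.66 + √32.116)/8 = 0.62588.
[B] = 2x = 1.252 M.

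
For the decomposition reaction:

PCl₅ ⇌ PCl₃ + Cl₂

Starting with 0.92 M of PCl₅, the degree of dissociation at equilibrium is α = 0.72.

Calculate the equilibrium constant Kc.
K_c = 1.7033

x = α·[A]₀ = 0.72 × 0.92 = 0.6624 M dissociated.
At eq: [PCl₅] = 0.92 − 0.6624 = 0.2576 M; [PCl₃] = [Cl₂] = x = 0.6624 M.
Kc = [PCl₃][Cl₂]/[PCl₅] = (0.6624)²/0.2576 = 1.703.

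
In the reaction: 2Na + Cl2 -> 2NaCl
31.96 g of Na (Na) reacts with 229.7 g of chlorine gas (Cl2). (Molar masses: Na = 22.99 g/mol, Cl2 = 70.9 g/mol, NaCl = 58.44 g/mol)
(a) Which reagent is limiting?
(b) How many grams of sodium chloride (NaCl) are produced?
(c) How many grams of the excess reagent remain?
(a) Na, (b) 81.24 g, (c) 180.4 g

Moles of Na = 31.96 g ÷ 22.99 g/mol = 1.39017 mol
Moles of Cl2 = 229.7 g ÷ 70.9 g/mol = 3.23977 mol
Moles ÷ coefficient: Na: 1.39017/2 = 0.6951, Cl2: 3.23977/1 = 3.24
(a) Na has the smaller value, so Na is the limiting reagent.
(b) Moles of NaCl = 1.39017 mol Na × (2/2) = 1.39017 mol; mass = 1.39017 mol × 58.44 g/mol = 81.24 g
(c) Cl2 consumed = 1.39017 × (1/2) = 0.695085 mol; remaining = 3.23977 − 0.695085 = 2.54469 mol; mass = 2.54469 mol × 70.9 g/mol = 180.4 g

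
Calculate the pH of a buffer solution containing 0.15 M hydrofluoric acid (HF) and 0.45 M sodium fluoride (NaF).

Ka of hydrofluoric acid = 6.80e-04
pH = 3.64

pKa = -log(6.80e-04) = 3.17. pH = pKa + log([A⁻]/[HA]) = 3.17 + log(0.45/0.15)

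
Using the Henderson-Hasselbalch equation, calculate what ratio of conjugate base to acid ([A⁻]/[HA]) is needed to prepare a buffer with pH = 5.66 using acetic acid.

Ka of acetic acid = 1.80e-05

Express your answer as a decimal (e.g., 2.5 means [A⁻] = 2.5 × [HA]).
[A⁻]/[HA] = 8.228

pKa = −log(1.80e-05) = 4.7447. pH = pKa + log([A⁻]/[HA]). 5.66 = 4.7447 + log(ratio). log(ratio) = 5.66 − 4.7447 = 0.9153. ratio = 10^(0.9153) = 8.228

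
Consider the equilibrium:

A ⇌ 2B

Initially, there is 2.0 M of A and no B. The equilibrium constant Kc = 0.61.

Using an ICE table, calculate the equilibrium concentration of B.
[B] = 0.963 M

ICE: [A] = 2.0 − x, [B] = 2x.
Kc = (2x)²/(2.0 − x) = 0.61 ⇒ 4x² + 0.61x − 1.22 = 0.
x = (−0.61 + √(0.61² + 4·4·1.22))/(2·4) = (−0.61 + √19.892)/8 = 0.48126.
[B] = 2x = 0.963 M.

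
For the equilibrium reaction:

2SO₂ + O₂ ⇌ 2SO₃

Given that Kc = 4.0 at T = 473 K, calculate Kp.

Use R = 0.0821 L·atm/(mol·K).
K_p = 0.1030

Δn = (moles gaseous products) − (moles gaseous reactants) = -1
T = 473 K; RT = 0.0821 × 473 = 38.8333
Kp = Kc·(RT)^Δn = 4.0 × (38.8333)^-1 = 4.0 × 0.0257511 = 0.1030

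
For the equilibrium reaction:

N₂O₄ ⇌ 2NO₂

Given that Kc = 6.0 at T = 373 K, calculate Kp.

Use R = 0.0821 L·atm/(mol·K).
K_p = 183.7398

Δn = (moles gaseous products) − (moles gaseous reactants) = 1
T = 373 K; RT = 0.0821 × 373 = 30.6233
Kp = Kc·(RT)^Δn = 6.0 × (30.6233)^1 = 6.0 × 30.6233 = 183.7398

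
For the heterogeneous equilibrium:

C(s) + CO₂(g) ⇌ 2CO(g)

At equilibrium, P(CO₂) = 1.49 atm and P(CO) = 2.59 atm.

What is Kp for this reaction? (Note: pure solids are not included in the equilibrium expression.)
K_p = 4.502

Solid C is excluded.
Kp = P(CO)²/P(CO₂) = (2.59)²/1.49 = 6.708/1.49 = 4.502.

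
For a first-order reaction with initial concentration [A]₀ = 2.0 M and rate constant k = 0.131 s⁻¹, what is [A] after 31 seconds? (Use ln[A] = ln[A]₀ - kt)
0.0345 M

ln[A] = ln[A]₀ - k·t = ln(2.0) - (0.131)·(31) = 0.6931 - 4.0610 = -3.3679
[A] = e^(-3.3679) = 0.0345 M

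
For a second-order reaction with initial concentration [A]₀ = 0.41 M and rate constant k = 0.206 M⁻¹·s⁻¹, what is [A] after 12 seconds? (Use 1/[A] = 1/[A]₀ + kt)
0.2036 M

1/[A] = 1/[A]₀ + k·t = 1/0.41 + (0.206)·(12) = 2.4390 + 2.4720 = 4.9110
[A] = 1/4.9110 = 0.2036 M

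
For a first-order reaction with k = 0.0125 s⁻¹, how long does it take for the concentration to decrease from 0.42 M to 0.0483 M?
173.03 s

From ln[A] = ln[A]₀ - k·t: t = ln([A]₀/[A])/k = ln(0.42/0.0483)/0.0125 = ln(8.6957)/0.0125 = 2.1628/0.0125 = 173.03 s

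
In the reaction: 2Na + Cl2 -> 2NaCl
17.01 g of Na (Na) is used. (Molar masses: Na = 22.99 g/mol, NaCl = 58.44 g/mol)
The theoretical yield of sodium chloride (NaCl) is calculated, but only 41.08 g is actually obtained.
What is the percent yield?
Moles of Na = 17.01 g ÷ 22.99 g/mol = 0.739887 mol
Mole ratio: 2 mol NaCl / 2 mol Na
Moles of NaCl = 0.739887 × (2/2) = 0.739887 mol
Theoretical yield = 0.739887 mol × 58.44 g/mol = 43.239 g
Actual yield = 41.08 g
Percent yield = (41.08 / 43.239) × 100% = 95.0%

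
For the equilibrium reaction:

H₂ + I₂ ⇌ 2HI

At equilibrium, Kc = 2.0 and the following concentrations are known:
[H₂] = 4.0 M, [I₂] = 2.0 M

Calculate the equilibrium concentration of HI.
[HI] = 4.0000 M

Kc = ([HI]^2) / ([H₂] × [I₂]) = 2.0
[HI]^2 = Kc · (reactant terms)/(other product terms) = 2.0 · 8 / 1 = 16
[HI] = (16)^(1/2) = 4.0000 M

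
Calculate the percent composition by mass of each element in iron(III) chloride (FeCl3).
Fe: 34.43%, Cl: 65.57%

Molar mass of FeCl3 = 162.2 g/mol
% Fe = (1 × 55.85) / 162.2 × 100% = 55.85 / 162.2 × 100% = 34.43%
% Cl = (3 × 35.45) / 162.2 × 100% = 106.35 / 162.2 × 100% = 65.57%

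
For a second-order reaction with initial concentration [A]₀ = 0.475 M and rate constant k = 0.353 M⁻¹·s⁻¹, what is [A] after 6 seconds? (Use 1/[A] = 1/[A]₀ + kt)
0.2368 M

1/[A] = 1/[A]₀ + k·t = 1/0.475 + (0.353)·(6) = 2.1053 + 2.1180 = 4.2233
[A] = 1/4.2233 = 0.2368 M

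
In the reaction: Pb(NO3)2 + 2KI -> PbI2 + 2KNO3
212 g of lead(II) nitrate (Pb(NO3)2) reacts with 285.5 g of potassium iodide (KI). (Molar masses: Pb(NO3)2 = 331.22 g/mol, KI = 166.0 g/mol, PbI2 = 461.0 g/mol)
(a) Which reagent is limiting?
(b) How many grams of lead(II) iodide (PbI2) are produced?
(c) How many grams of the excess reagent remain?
(a) Pb(NO3)2, (b) 295.1 g, (c) 73 g

Moles of Pb(NO3)2 = 212 g ÷ 331.22 g/mol = 0.640058 mol
Moles of KI = 285.5 g ÷ 166.0 g/mol = 1.71988 mol
Moles ÷ coefficient: Pb(NO3)2: 0.640058/1 = 0.6401, KI: 1.71988/2 = 0.8599
(a) Pb(NO3)2 has the smaller value, so Pb(NO3)2 is the limiting reagent.
(b) Moles of PbI2 = 0.640058 mol Pb(NO3)2 × (1/1) = 0.640058 mol; mass = 0.640058 mol × 461.0 g/mol = 295.1 g
(c) KI consumed = 0.640058 × (2/1) = 1.28012 mol; remaining = 1.71988 − 1.28012 = 0.439764 mol; mass = 0.439764 mol × 166.0 g/mol = 73 g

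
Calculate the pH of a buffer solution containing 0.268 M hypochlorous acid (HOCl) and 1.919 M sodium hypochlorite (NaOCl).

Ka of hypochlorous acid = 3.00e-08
pH = 8.38

pKa = -log(3.00e-08) = 7.52. pH = pKa + log([A⁻]/[HA]) = 7.52 + log(1.919/0.268)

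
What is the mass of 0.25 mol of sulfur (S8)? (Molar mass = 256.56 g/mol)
Mass = 0.25 mol × 256.56 g/mol = 64.14 g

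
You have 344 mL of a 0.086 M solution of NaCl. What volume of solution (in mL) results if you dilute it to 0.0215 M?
Using M₁V₁ = M₂V₂:
0.086 × 344 = 0.0215 × V₂
V₂ = (0.086 × 344) / 0.0215 = 1376 mL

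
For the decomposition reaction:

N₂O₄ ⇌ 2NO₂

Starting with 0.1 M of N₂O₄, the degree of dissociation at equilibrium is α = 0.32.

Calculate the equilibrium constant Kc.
K_c = 0.0602

x = α·[A]₀ = 0.32 × 0.1 = 0.032 M dissociated.
At eq: [N₂O₄] = 0.1 − 0.032 = 0.068 M; [NO₂] = 2x = 0.064 M.
Kc = [NO₂]²/[N₂O₄] = (0.064)²/0.068 = 0.06024.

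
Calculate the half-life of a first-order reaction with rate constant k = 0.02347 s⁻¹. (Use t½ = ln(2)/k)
29.53 s

t½ = ln(2)/k = 0.6931/0.02347 = 29.53 s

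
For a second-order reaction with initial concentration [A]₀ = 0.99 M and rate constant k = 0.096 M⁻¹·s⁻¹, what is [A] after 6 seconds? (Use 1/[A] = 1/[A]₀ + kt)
0.6305 M

1/[A] = 1/[A]₀ + k·t = 1/0.99 + (0.096)·(6) = 1.0101 + 0.5760 = 1.5861
[A] = 1/1.5861 = 0.6305 M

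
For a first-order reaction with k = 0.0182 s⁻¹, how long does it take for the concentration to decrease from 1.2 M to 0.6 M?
38.09 s

From ln[A] = ln[A]₀ - k·t: t = ln([A]₀/[A])/k = ln(1.2/0.6)/0.0182 = ln(2.0000)/0.0182 = 0.6931/0.0182 = 38.09 s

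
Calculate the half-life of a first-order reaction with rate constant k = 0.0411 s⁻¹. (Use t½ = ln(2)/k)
16.86 s

t½ = ln(2)/k = 0.6931/0.0411 = 16.86 s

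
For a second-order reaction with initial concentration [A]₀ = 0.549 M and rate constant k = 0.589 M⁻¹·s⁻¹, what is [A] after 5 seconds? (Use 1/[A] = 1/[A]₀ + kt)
0.2098 M

1/[A] = 1/[A]₀ + k·t = 1/0.549 + (0.589)·(5) = 1.8215 + 2.9450 = 4.7665
[A] = 1/4.7665 = 0.2098 M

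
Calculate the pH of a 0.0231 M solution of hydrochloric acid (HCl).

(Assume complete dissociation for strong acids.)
pH = 1.64

[H⁺] = 0.0231 M for strong acid. pH = -log[H⁺] = -log(0.0231)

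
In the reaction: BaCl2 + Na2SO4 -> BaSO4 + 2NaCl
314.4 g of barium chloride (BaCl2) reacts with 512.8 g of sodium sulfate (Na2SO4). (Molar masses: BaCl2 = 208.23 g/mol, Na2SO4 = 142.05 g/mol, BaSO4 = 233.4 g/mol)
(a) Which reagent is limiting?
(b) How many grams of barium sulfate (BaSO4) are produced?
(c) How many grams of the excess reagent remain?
(a) BaCl2, (b) 352.4 g, (c) 298.3 g

Moles of BaCl2 = 314.4 g ÷ 208.23 g/mol = 1.50987 mol
Moles of Na2SO4 = 512.8 g ÷ 142.05 g/mol = 3.61 mol
Moles ÷ coefficient: BaCl2: 1.50987/1 = 1.51, Na2SO4: 3.61/1 = 3.61
(a) BaCl2 has the smaller value, so BaCl2 is the limiting reagent.
(b) Moles of BaSO4 = 1.50987 mol BaCl2 × (1/1) = 1.50987 mol; mass = 1.50987 mol × 233.4 g/mol = 352.4 g
(c) Na2SO4 consumed = 1.50987 × (1/1) = 1.50987 mol; remaining = 3.61 − 1.50987 = 2.10013 mol; mass = 2.10013 mol × 142.05 g/mol = 298.3 g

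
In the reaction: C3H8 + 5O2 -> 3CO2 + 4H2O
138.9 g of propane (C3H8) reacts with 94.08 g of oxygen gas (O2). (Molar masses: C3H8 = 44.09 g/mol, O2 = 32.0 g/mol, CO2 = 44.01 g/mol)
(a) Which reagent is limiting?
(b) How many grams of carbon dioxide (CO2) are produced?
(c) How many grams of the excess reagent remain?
(a) O2, (b) 77.63 g, (c) 113 g

Moles of C3H8 = 138.9 g ÷ 44.09 g/mol = 3.15037 mol
Moles of O2 = 94.08 g ÷ 32.0 g/mol = 2.94 mol
Moles ÷ coefficient: C3H8: 3.15037/1 = 3.15, O2: 2.94/5 = 0.588
(a) O2 has the smaller value, so O2 is the limiting reagent.
(b) Moles of CO2 = 2.94 mol O2 × (3/5) = 1.764 mol; mass = 1.764 mol × 44.01 g/mol = 77.63 g
(c) C3H8 consumed = 2.94 × (1/5) = 0.588 mol; remaining = 3.15037 − 0.588 = 2.56237 mol; mass = 2.56237 mol × 44.09 g/mol = 113 g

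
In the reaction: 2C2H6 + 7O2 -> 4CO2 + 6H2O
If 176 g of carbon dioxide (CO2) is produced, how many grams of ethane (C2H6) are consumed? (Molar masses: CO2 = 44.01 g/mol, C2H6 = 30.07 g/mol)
Moles of CO2 = 176 g ÷ 44.01 g/mol = 3.99909 mol
Mole ratio: 2 mol C2H6 / 4 mol CO2
Moles of C2H6 = 3.99909 × (2/4) = 1.99955 mol
Mass of C2H6 = 1.99955 mol × 30.07 g/mol = 60.13 g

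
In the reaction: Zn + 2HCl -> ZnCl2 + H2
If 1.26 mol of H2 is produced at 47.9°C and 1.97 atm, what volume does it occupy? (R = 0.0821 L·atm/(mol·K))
T = 47.9°C + 273.15 = 321.05 K
V = nRT/P = (1.26 × 0.0821 × 321.05) / 1.97
V = 16.86 L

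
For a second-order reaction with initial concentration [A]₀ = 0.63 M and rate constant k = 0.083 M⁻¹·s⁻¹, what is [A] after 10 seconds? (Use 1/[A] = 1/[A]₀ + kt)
0.4137 M

1/[A] = 1/[A]₀ + k·t = 1/0.63 + (0.083)·(10) = 1.5873 + 0.8300 = 2.4173
[A] = 1/2.4173 = 0.4137 M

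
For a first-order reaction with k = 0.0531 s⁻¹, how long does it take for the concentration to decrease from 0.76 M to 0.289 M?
18.21 s

From ln[A] = ln[A]₀ - k·t: t = ln([A]₀/[A])/k = ln(0.76/0.289)/0.0531 = ln(2.6298)/0.0531 = 0.9669/0.0531 = 18.21 s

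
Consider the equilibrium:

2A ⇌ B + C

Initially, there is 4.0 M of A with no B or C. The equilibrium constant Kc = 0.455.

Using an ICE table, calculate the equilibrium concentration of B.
[B] = 1.149 M

ICE: [A] = 4.0 − 2x, [B] = [C] = x.
Kc = x²/(4.0 − 2x)² = 0.455 ⇒ √Kc = x/(4.0 − 2x).
x = √0.455·4.0/(1 + 2√0.455) = 0.67454·4.0/2.3491 = 1.1486.
[B] = x = 1.149 M.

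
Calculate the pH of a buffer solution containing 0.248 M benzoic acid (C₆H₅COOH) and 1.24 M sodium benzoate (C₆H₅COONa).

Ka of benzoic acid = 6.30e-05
pH = 4.90

pKa = -log(6.30e-05) = 4.20. pH = pKa + log([A⁻]/[HA]) = 4.20 + log(1.24/0.248)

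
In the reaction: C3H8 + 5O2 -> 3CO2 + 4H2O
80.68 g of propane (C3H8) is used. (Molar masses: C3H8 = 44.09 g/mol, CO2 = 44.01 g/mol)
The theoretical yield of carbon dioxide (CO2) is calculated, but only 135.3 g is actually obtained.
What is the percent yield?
Moles of C3H8 = 80.68 g ÷ 44.09 g/mol = 1.82989 mol
Mole ratio: 3 mol CO2 / 1 mol C3H8
Moles of CO2 = 1.82989 × (3/1) = 5.48968 mol
Theoretical yield = 5.48968 mol × 44.01 g/mol = 241.6 g
Actual yield = 135.3 g
Percent yield = (135.3 / 241.6) × 100% = 56.0%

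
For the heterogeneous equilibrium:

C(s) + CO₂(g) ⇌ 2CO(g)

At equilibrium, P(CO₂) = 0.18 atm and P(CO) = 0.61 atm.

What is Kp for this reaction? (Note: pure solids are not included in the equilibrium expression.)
K_p = 2.067

Solid C is excluded.
Kp = P(CO)²/P(CO₂) = (0.61)²/0.18 = 0.3721/0.18 = 2.067.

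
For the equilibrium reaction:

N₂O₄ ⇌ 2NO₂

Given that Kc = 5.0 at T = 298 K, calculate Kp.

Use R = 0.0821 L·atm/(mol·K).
K_p = 122.3290

Δn = (moles gaseous products) − (moles gaseous reactants) = 1
T = 298 K; RT = 0.0821 × 298 = 24.4658
Kp = Kc·(RT)^Δn = 5.0 × (24.4658)^1 = 5.0 × 24.4658 = 122.3290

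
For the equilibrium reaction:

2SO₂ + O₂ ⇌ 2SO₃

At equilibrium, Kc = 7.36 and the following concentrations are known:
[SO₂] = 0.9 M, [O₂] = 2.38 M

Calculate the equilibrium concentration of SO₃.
[SO₃] = 3.7668 M

Kc = ([SO₃]^2) / ([SO₂]^2 × [O₂]) = 7.36
[SO₃]^2 = Kc · (reactant terms)/(other product terms) = 7.36 · 1.9278 / 1 = 14.189
[SO₃] = (14.189)^(1/2) = 3.7668 M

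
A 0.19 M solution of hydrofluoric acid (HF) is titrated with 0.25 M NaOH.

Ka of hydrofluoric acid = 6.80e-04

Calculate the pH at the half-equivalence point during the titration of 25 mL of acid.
pH = pKa = 3.17

At the half-equivalence point, [HA] = [A⁻], so by Henderson–Hasselbalch pH = pKa + log(1) = pKa.
pKa = −log(6.80e-04) = 3.17.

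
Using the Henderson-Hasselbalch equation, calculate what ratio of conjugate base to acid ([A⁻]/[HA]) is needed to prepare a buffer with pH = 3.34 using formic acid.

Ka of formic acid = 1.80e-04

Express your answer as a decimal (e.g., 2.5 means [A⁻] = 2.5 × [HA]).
[A⁻]/[HA] = 0.394

pKa = −log(1.80e-04) = 3.7447. pH = pKa + log([A⁻]/[HA]). 3.34 = 3.7447 + log(ratio). log(ratio) = 3.34 − 3.7447 = -0.4047. ratio = 10^(-0.4047) = 0.394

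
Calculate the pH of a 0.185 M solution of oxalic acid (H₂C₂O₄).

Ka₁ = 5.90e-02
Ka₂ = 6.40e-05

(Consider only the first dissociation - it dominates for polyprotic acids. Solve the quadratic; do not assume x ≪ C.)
pH = 1.10

x² + Ka₁·x − Ka₁·C = 0 with Ka₁ = 5.90e-02, C = 0.185.
x = (−Ka₁ + √(Ka₁² + 4·Ka₁·C))/2 = 7.9060e-02 M, so pH = 1.10.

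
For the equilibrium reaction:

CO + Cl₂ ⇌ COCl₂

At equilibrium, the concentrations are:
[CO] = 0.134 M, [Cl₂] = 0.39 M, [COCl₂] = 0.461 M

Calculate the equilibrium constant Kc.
K_c = 8.8213

Kc = ([COCl₂]) / ([CO] × [Cl₂])
   = ((0.461)) / ((0.134)·(0.39))
   = 0.461 / 0.05226 = 8.8213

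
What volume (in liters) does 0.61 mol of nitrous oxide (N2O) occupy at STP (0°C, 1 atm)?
At STP, 1 mol of gas occupies 22.4 L
Volume = 0.61 mol × 22.4 L/mol = 13.66 L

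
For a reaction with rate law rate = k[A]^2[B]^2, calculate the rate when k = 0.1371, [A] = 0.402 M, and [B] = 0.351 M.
0.00273 M/s

rate = k·[A]^2·[B]^2 = 0.1371·(0.402)^2·(0.351)^2 = 0.1371·0.161604·0.123201 = 0.00273 M/s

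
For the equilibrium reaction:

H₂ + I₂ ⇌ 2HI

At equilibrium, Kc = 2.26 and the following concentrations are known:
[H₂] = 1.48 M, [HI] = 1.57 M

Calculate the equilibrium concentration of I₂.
[I₂] = 0.7369 M

Kc = ([HI]^2) / ([H₂] × [I₂]) = 2.26
[I₂]^1 = (product terms)/(Kc · other reactant terms) = 2.4649 / (2.26 · 1.48) = 0.73693
[I₂] = 0.7369 M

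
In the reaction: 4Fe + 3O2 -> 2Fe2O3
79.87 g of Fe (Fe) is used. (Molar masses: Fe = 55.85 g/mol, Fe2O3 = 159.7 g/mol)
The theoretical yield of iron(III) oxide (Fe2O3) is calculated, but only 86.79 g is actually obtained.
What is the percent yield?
Moles of Fe = 79.87 g ÷ 55.85 g/mol = 1.43008 mol
Mole ratio: 2 mol Fe2O3 / 4 mol Fe
Moles of Fe2O3 = 1.43008 × (2/4) = 0.71504 mol
Theoretical yield = 0.71504 mol × 159.7 g/mol = 114.19 g
Actual yield = 86.79 g
Percent yield = (86.79 / 114.19) × 100% = 76.0%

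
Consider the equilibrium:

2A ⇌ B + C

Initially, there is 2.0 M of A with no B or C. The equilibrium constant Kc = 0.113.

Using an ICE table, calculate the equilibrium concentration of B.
[B] = 0.402 M

ICE: [A] = 2.0 − 2x, [B] = [C] = x.
Kc = x²/(2.0 − 2x)² = 0.113 ⇒ √Kc = x/(2.0 − 2x).
x = √0.113·2.0/(1 + 2√0.113) = 0.33615·2.0/1.6723 = 0.40202.
[B] = x = 0.402 M.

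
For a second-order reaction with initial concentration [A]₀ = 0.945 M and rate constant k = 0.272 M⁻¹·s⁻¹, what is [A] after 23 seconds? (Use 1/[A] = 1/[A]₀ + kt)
0.1367 M

1/[A] = 1/[A]₀ + k·t = 1/0.945 + (0.272)·(23) = 1.0582 + 6.2560 = 7.3142
[A] = 1/7.3142 = 0.1367 M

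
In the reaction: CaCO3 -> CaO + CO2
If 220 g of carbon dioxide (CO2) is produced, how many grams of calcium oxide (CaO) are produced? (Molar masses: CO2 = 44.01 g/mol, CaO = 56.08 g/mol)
Moles of CO2 = 220 g ÷ 44.01 g/mol = 4.99886 mol
Mole ratio: 1 mol CaO / 1 mol CO2
Moles of CaO = 4.99886 × (1/1) = 4.99886 mol
Mass of CaO = 4.99886 mol × 56.08 g/mol = 280.3 g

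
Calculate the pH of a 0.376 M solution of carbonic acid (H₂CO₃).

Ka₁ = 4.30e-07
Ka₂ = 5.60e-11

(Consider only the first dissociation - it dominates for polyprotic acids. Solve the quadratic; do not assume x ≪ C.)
pH = 3.40

x² + Ka₁·x − Ka₁·C = 0 with Ka₁ = 4.30e-07, C = 0.376.
x = (−Ka₁ + √(Ka₁² + 4·Ka₁·C))/2 = 4.0188e-04 M, so pH = 3.40.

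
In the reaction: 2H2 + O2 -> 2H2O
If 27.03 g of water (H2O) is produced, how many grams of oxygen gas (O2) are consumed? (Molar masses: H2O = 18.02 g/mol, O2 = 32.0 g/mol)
Moles of H2O = 27.03 g ÷ 18.02 g/mol = 1.5 mol
Mole ratio: 1 mol O2 / 2 mol H2O
Moles of O2 = 1.5 × (1/2) = 0.75 mol
Mass of O2 = 0.75 mol × 32.0 g/mol = 24 g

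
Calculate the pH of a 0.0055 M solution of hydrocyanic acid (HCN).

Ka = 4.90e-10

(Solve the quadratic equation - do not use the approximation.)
pH = 5.78

x² + Ka×x - Ka×C = 0. Using quadratic formula: [H⁺] = 1.6414e-06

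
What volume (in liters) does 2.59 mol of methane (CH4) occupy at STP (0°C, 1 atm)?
At STP, 1 mol of gas occupies 22.4 L
Volume = 2.59 mol × 22.4 L/mol = 58.02 L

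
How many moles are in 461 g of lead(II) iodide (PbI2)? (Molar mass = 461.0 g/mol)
Moles = 461 g ÷ 461.0 g/mol = 1 mol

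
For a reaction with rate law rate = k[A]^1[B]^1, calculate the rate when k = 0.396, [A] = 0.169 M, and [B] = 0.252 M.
0.01686 M/s

rate = k·[A]^1·[B]^1 = 0.396·(0.169)^1·(0.252)^1 = 0.396·0.169·0.252 = 0.01686 M/s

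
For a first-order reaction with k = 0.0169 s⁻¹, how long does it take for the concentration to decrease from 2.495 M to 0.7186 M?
73.65 s

From ln[A] = ln[A]₀ - k·t: t = ln([A]₀/[A])/k = ln(2.495/0.7186)/0.0169 = ln(3.4720)/0.0169 = 1.2447/0.0169 = 73.65 s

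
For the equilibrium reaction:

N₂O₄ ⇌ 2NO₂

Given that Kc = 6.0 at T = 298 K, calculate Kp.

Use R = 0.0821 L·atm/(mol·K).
K_p = 146.7948

Δn = (moles gaseous products) − (moles gaseous reactants) = 1
T = 298 K; RT = 0.0821 × 298 = 24.4658
Kp = Kc·(RT)^Δn = 6.0 × (24.4658)^1 = 6.0 × 24.4658 = 146.7948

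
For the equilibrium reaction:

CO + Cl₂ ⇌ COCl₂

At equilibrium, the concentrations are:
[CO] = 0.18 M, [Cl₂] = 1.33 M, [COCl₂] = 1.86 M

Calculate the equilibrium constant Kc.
K_c = 7.7694

Kc = ([COCl₂]) / ([CO] × [Cl₂])
   = ((1.86)) / ((0.18)·(1.33))
   = 1.86 / 0.2394 = 7.7694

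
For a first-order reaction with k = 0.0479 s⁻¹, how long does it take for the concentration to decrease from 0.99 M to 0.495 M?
14.47 s

From ln[A] = ln[A]₀ - k·t: t = ln([A]₀/[A])/k = ln(0.99/0.495)/0.0479 = ln(2.0000)/0.0479 = 0.6931/0.0479 = 14.47 s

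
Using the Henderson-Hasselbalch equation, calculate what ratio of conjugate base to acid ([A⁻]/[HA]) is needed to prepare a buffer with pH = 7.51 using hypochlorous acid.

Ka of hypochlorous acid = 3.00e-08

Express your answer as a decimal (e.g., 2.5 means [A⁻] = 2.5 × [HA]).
[A⁻]/[HA] = 0.971

pKa = −log(3.00e-08) = 7.5229. pH = pKa + log([A⁻]/[HA]). 7.51 = 7.5229 + log(ratio). log(ratio) = 7.51 − 7.5229 = -0.0129. ratio = 10^(-0.0129) = 0.971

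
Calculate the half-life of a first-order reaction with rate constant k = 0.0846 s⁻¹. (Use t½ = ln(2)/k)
8.19 s

t½ = ln(2)/k = 0.6931/0.0846 = 8.19 s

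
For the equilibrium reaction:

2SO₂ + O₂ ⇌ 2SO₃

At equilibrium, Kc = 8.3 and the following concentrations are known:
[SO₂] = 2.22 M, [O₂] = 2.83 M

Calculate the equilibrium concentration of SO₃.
[SO₃] = 10.7593 M

Kc = ([SO₃]^2) / ([SO₂]^2 × [O₂]) = 8.3
[SO₃]^2 = Kc · (reactant terms)/(other product terms) = 8.3 · 13.947 / 1 = 115.76
[SO₃] = (115.76)^(1/2) = 10.7593 M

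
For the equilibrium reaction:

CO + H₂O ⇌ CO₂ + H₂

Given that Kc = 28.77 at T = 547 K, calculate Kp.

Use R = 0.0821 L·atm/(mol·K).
K_p = 28.7700

Δn = (moles gaseous products) − (moles gaseous reactants) = 0
T = 547 K; RT = 0.0821 × 547 = 44.9087
Kp = Kc·(RT)^Δn = 28.77 × (44.9087)^0 = 28.77 × 1 = 28.7700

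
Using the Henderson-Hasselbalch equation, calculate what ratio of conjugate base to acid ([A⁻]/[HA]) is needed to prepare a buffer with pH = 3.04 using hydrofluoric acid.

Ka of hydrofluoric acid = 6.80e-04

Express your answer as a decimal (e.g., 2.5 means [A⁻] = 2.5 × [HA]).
[A⁻]/[HA] = 0.746

pKa = −log(6.80e-04) = 3.1675. pH = pKa + log([A⁻]/[HA]). 3.04 = 3.1675 + log(ratio). log(ratio) = 3.04 − 3.1675 = -0.1275. ratio = 10^(-0.1275) = 0.746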